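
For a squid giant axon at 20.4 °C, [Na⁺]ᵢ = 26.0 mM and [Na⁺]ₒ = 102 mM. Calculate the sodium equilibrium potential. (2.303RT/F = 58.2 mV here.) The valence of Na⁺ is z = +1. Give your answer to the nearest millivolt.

35 mV

E = (58.2/z) · log₁₀([Na⁺]_out/[Na⁺]_in) with z = +1.
= (58.2/1) · log₁₀(102/26.0) = 58.20 · log₁₀(3.923)
= 58.20 · (0.5936) = 34.55 mV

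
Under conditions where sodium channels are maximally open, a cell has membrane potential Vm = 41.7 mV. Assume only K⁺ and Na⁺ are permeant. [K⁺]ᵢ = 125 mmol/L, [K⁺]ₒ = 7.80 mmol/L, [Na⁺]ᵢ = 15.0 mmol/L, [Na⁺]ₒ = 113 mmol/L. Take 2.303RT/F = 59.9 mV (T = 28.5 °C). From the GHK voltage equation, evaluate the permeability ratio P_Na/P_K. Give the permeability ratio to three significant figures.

Let α = P_Na/P_K. GHK: Vm = 59.9·log₁₀[(Kₒ + α·Naₒ)/(Kᵢ + α·Naᵢ)].
10^(Vm/59.9) = 10^(41.7/59.9) = 4.9678
So 4.9678·(Kᵢ + α·Naᵢ) = Kₒ + α·Naₒ → α = (4.9678·125.0 − 7.8) / (113.0 − 4.9678·15.0)
α = (621 − 7.8) / (113.0 − 74.52) = 613.2/38.48 = 15.93

15.9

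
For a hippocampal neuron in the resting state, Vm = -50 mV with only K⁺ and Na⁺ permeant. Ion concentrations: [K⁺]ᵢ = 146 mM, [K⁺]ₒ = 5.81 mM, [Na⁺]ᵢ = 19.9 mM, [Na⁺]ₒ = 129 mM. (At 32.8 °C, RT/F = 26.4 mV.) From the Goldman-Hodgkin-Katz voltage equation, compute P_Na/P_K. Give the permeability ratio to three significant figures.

Let α = P_Na/P_K. GHK: Vm = 26.4·ln[(Kₒ + α·Naₒ)/(Kᵢ + α·Naᵢ)].
e^(Vm/26.4) = e^(-50.0/26.4) = 0.15048
So 0.15048·(Kᵢ + α·Naᵢ) = Kₒ + α·Naₒ → α = (0.15048·146.0 − 5.81) / (129.0 − 0.15048·19.9)
α = (21.97 − 5.81) / (129.0 − 2.995) = 16.16/126 = 0.1282

0.128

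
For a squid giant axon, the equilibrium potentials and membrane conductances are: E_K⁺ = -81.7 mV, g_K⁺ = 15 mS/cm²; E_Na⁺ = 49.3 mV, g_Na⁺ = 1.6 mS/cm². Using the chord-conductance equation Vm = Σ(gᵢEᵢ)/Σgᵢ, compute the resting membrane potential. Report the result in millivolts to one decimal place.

-69.1 mV

Σ gᵢEᵢ = 15·(-81.7) + 1.6·(49.3) = -1146.62
Σ gᵢ = 15 + 1.6 = 16.6
Vm = -1146.62 / 16.6 = -69.07 mV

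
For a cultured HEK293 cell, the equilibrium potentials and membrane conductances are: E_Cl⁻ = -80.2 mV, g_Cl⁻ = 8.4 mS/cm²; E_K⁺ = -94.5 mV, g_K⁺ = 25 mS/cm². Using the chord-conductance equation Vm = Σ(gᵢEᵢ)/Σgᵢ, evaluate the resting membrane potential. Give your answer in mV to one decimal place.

-90.9 mV

Σ gᵢEᵢ = 8.4·(-80.2) + 25·(-94.5) = -3036.18
Σ gᵢ = 8.4 + 25 = 33.4
Vm = -3036.18 / 33.4 = -90.90 mV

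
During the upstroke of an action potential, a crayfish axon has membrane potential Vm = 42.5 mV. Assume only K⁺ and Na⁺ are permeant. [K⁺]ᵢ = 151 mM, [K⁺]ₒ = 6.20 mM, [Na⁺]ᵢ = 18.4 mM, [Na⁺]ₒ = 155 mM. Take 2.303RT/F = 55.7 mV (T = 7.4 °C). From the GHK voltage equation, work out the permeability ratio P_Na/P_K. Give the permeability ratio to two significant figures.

18

Let α = P_Na/P_K. GHK: Vm = 55.7·log₁₀[(Kₒ + α·Naₒ)/(Kᵢ + α·Naᵢ)].
10^(Vm/55.7) = 10^(42.5/55.7) = 5.7945
So 5.7945·(Kᵢ + α·Naᵢ) = Kₒ + α·Naₒ → α = (5.7945·151.0 − 6.2) / (155.0 − 5.7945·18.4)
α = (875 − 6.2) / (155.0 − 106.6) = 868.8/48.38 = 17.96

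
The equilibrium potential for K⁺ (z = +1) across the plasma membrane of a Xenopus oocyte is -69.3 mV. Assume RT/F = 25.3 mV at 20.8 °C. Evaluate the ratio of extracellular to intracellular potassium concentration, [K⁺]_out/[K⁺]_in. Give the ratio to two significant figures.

ln([out]/[in]) = E·z/(25.3) = -69.3 × 1 / 25.3 = -2.7391
[out]/[in] = e^(-2.7391) = 0.06463

0.065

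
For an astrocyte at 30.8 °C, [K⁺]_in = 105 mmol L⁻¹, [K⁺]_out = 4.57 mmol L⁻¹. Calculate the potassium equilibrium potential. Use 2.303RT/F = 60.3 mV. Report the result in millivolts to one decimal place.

-82.1 mV

E = (60.3/z) · log₁₀([K⁺]_out/[K⁺]_in) with z = +1.
= (60.3/1) · log₁₀(4.57/105) = 60.30 · log₁₀(0.04352)
= 60.30 · (-1.3613) = -82.08 mV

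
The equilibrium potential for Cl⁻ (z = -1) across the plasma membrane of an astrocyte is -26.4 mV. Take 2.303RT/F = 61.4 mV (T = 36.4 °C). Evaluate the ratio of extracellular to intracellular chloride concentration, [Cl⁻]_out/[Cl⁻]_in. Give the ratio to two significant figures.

2.7

log₁₀([out]/[in]) = E·z/(61.4) = -26.4 × -1 / 61.4 = 0.4300
[out]/[in] = 10^(0.4300) = 2.691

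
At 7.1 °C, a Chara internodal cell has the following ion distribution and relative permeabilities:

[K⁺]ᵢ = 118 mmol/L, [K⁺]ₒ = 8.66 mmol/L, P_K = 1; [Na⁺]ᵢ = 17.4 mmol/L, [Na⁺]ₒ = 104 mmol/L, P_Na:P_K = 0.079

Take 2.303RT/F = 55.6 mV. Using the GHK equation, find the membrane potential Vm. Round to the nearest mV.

-47 mV

Vm = 55.6 · log₁₀[(Σ P·[cation]ₒ + Σ P·[anion]ᵢ) / (Σ P·[cation]ᵢ + Σ P·[anion]ₒ)]
Numerator = 1×8.66 + 0.079×104 = 16.88
Denominator = 1×118 + 0.079×17.4 = 119.4
Vm = 55.6 · log₁₀(0.14137) = 55.6 × (-0.8496) = -47.24 mV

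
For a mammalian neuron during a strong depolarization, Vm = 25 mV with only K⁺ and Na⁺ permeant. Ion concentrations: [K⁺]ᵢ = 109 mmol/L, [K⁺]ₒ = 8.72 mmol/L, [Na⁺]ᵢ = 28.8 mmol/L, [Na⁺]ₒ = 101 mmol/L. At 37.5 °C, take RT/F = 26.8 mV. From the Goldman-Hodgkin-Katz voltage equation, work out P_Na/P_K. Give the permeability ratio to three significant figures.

9.65

Let α = P_Na/P_K. GHK: Vm = 26.8·ln[(Kₒ + α·Naₒ)/(Kᵢ + α·Naᵢ)].
e^(Vm/26.8) = e^(25.0/26.8) = 2.5417
So 2.5417·(Kᵢ + α·Naᵢ) = Kₒ + α·Naₒ → α = (2.5417·109.0 − 8.72) / (101.0 − 2.5417·28.8)
α = (277 − 8.72) / (101.0 − 73.2) = 268.3/27.8 = 9.652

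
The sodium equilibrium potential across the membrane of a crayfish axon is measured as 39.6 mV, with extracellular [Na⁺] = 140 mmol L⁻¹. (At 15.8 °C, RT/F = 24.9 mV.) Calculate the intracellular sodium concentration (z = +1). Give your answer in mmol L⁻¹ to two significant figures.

29 mmol L⁻¹

Nernst: E = (24.9/1) · ln([out]/[in]), so ln([out]/[in]) = 39.6 × 1 / 24.9 = 1.5904.
[out]/[in] = e^(1.5904) = 4.906.
[in] = 140 / 4.906 = 28.54 mmol L⁻¹.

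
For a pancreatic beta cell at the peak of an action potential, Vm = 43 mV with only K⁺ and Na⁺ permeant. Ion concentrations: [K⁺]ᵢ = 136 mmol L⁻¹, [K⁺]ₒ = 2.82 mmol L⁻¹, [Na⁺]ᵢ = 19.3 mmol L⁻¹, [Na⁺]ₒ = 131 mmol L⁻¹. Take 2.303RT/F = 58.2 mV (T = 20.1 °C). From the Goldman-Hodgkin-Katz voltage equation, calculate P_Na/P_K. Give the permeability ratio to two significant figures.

Let α = P_Na/P_K. GHK: Vm = 58.2·log₁₀[(Kₒ + α·Naₒ)/(Kᵢ + α·Naᵢ)].
10^(Vm/58.2) = 10^(43.0/58.2) = 5.4806
So 5.4806·(Kᵢ + α·Naᵢ) = Kₒ + α·Naₒ → α = (5.4806·136.0 − 2.82) / (131.0 − 5.4806·19.3)
α = (745.4 − 2.82) / (131.0 − 105.8) = 742.5/25.22 = 29.44

29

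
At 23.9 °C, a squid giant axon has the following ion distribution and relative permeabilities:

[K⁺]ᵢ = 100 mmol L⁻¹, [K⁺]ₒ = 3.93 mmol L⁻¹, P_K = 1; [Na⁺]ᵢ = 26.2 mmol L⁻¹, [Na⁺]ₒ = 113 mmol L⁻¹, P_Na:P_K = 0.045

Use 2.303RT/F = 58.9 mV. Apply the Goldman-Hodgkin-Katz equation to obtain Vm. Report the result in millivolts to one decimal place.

Vm = 58.9 · log₁₀[(Σ P·[cation]ₒ + Σ P·[anion]ᵢ) / (Σ P·[cation]ᵢ + Σ P·[anion]ₒ)]
Numerator = 1×3.93 + 0.045×113 = 9.015
Denominator = 1×100 + 0.045×26.2 = 101.2
Vm = 58.9 · log₁₀(0.0891) = 58.9 × (-1.0501) = -61.85 mV

-61.9 mV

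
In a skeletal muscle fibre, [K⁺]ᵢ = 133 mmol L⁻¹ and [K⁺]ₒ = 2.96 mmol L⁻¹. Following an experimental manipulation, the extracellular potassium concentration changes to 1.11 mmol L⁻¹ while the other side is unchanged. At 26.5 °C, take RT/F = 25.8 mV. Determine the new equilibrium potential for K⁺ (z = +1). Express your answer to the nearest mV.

-123 mV

After the shift: [K⁺]_out = 1.11, [K⁺]_in = 133 mmol L⁻¹.
E_new = (25.8/1)·ln(1.11/133) = 25.80 · (-4.7860) = -123.48 mV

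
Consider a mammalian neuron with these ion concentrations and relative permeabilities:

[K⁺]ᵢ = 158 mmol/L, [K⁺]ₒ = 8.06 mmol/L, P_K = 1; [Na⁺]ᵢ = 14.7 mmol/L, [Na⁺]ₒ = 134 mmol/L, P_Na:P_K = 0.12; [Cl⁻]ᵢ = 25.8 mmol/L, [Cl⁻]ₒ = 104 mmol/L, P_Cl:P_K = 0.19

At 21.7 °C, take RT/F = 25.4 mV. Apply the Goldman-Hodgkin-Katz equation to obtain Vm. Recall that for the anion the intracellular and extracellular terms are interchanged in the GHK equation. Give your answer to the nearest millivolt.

Vm = 25.4 · ln[(Σ P·[cation]ₒ + Σ P·[anion]ᵢ) / (Σ P·[cation]ᵢ + Σ P·[anion]ₒ)]
Numerator = 1×8.06 + 0.12×134 + 0.19×25.8 = 29.04
Denominator = 1×158 + 0.12×14.7 + 0.19×104 = 179.5
Vm = 25.4 · ln(0.16177) = 25.4 × (-1.8216) = -46.27 mV

-46 mV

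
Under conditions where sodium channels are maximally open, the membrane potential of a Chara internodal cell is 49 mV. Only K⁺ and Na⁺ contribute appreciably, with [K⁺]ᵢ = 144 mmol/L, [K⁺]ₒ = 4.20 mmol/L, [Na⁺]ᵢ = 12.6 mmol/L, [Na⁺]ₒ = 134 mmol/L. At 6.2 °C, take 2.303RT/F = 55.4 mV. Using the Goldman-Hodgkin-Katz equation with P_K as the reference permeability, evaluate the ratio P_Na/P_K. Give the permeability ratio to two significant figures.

29

Let α = P_Na/P_K. GHK: Vm = 55.4·log₁₀[(Kₒ + α·Naₒ)/(Kᵢ + α·Naᵢ)].
10^(Vm/55.4) = 10^(49.0/55.4) = 7.6644
So 7.6644·(Kᵢ + α·Naᵢ) = Kₒ + α·Naₒ → α = (7.6644·144.0 − 4.2) / (134.0 − 7.6644·12.6)
α = (1104 − 4.2) / (134.0 − 96.57) = 1099/37.43 = 29.37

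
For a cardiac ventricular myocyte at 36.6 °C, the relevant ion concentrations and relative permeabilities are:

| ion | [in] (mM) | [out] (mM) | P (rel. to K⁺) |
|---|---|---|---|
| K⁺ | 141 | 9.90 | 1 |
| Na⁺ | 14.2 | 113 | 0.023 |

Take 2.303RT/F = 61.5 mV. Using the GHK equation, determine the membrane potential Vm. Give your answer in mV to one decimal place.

-64.8 mV

Vm = 61.5 · log₁₀[(Σ P·[cation]ₒ + Σ P·[anion]ᵢ) / (Σ P·[cation]ᵢ + Σ P·[anion]ₒ)]
Numerator = 1×9.90 + 0.023×113 = 12.5
Denominator = 1×141 + 0.023×14.2 = 141.3
Vm = 61.5 · log₁₀(0.088441) = 61.5 × (-1.0533) = -64.78 mV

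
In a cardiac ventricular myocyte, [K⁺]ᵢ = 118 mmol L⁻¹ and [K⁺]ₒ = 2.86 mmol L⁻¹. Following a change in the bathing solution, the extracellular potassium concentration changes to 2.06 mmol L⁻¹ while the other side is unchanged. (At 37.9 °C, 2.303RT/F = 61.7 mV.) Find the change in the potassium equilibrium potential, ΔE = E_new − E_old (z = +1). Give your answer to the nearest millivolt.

E_old = (61.7/1)·log₁₀(2.86/118) = -99.68 mV
E_new = (61.7/1)·log₁₀(2.06/118) = -108.47 mV
ΔE = -108.47 − (-99.68) = -8.79 mV

-9 mV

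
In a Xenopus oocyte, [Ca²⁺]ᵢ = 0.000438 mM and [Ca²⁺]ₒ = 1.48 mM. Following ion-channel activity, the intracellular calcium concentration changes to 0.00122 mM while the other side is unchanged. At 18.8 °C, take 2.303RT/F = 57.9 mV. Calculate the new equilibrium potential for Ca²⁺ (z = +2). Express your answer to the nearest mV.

89 mV

After the shift: [Ca²⁺]_out = 1.48, [Ca²⁺]_in = 0.00122 mM.
E_new = (57.9/2)·log₁₀(1.48/0.00122) = 28.95 · (3.0839) = 89.28 mV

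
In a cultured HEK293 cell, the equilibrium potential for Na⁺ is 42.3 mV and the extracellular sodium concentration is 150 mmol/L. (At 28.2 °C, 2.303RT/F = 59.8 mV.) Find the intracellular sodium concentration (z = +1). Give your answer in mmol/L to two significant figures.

Nernst: E = (59.8/1) · log₁₀([out]/[in]), so log₁₀([out]/[in]) = 42.3 × 1 / 59.8 = 0.7074.
[out]/[in] = 10^(0.7074) = 5.098.
[in] = 150 / 5.098 = 29.43 mmol/L.

29 mmol/L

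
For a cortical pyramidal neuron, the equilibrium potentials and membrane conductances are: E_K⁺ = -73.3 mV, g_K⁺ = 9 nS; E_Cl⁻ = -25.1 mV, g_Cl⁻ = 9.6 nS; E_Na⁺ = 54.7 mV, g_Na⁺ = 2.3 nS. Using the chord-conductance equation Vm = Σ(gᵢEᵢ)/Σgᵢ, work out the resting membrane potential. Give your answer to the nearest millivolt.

-37 mV

Σ gᵢEᵢ = 9·(-73.3) + 9.6·(-25.1) + 2.3·(54.7) = -774.85
Σ gᵢ = 9 + 9.6 + 2.3 = 20.9
Vm = -774.85 / 20.9 = -37.07 mV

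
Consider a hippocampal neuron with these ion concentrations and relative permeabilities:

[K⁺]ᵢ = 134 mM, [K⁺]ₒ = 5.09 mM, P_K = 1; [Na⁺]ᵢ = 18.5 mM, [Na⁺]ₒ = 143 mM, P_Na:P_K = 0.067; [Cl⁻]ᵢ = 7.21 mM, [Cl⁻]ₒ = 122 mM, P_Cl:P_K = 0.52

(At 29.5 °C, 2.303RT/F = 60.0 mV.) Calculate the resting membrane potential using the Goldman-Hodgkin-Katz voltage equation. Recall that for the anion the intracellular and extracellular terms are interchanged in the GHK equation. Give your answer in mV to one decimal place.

-62.0 mV

Vm = 60.0 · log₁₀[(Σ P·[cation]ₒ + Σ P·[anion]ᵢ) / (Σ P·[cation]ᵢ + Σ P·[anion]ₒ)]
Numerator = 1×5.09 + 0.067×143 + 0.52×7.21 = 18.42
Denominator = 1×134 + 0.067×18.5 + 0.52×122 = 198.7
Vm = 60.0 · log₁₀(0.092713) = 60.0 × (-1.0329) = -61.97 mV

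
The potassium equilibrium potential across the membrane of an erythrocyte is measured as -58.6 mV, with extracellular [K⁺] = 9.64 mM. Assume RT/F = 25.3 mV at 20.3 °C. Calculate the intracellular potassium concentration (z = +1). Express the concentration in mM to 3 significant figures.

Nernst: E = (25.3/1) · ln([out]/[in]), so ln([out]/[in]) = -58.6 × 1 / 25.3 = -2.3162.
[out]/[in] = e^(-2.3162) = 0.09865.
[in] = 9.64 / 0.09865 = 97.72 mM.

97.7 mM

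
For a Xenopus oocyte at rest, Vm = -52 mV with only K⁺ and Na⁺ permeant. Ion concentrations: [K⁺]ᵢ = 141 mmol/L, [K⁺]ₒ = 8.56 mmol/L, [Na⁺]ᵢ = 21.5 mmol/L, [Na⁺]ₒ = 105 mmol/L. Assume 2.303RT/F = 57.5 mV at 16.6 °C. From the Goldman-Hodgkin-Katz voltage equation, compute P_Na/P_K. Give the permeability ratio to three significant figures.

0.0881

Let α = P_Na/P_K. GHK: Vm = 57.5·log₁₀[(Kₒ + α·Naₒ)/(Kᵢ + α·Naᵢ)].
10^(Vm/57.5) = 10^(-52.0/57.5) = 0.12464
So 0.12464·(Kᵢ + α·Naᵢ) = Kₒ + α·Naₒ → α = (0.12464·141.0 − 8.56) / (105.0 − 0.12464·21.5)
α = (17.57 − 8.56) / (105.0 − 2.68) = 9.014/102.3 = 0.0881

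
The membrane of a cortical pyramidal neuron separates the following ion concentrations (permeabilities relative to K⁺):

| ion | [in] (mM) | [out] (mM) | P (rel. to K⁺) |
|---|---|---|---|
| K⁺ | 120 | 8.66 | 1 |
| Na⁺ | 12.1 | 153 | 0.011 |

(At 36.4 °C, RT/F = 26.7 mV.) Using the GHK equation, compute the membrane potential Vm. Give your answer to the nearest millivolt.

-65 mV

Vm = 26.7 · ln[(Σ P·[cation]ₒ + Σ P·[anion]ᵢ) / (Σ P·[cation]ᵢ + Σ P·[anion]ₒ)]
Numerator = 1×8.66 + 0.011×153 = 10.34
Denominator = 1×120 + 0.011×12.1 = 120.1
Vm = 26.7 · ln(0.086096) = 26.7 × (-2.4523) = -65.48 mV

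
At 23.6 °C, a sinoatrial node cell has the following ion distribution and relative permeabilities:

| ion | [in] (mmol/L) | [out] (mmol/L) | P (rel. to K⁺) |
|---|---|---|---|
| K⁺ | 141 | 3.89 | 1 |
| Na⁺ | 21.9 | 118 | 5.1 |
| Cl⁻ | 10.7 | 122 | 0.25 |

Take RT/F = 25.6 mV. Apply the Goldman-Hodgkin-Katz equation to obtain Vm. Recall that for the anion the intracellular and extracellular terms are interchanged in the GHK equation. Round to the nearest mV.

Vm = 25.6 · ln[(Σ P·[cation]ₒ + Σ P·[anion]ᵢ) / (Σ P·[cation]ᵢ + Σ P·[anion]ₒ)]
Numerator = 1×3.89 + 5.1×118 + 0.25×10.7 = 608.4
Denominator = 1×141 + 5.1×21.9 + 0.25×122 = 283.2
Vm = 25.6 · ln(2.1483) = 25.6 × (0.7647) = 19.58 mV

20 mV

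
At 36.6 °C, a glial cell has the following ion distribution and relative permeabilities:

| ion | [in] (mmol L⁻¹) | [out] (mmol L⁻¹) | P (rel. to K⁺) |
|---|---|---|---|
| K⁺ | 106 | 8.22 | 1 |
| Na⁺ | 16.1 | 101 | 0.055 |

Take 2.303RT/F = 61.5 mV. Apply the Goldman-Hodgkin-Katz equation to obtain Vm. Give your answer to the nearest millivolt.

-55 mV

Vm = 61.5 · log₁₀[(Σ P·[cation]ₒ + Σ P·[anion]ᵢ) / (Σ P·[cation]ᵢ + Σ P·[anion]ₒ)]
Numerator = 1×8.22 + 0.055×101 = 13.78
Denominator = 1×106 + 0.055×16.1 = 106.9
Vm = 61.5 · log₁₀(0.12888) = 61.5 × (-0.8898) = -54.72 mV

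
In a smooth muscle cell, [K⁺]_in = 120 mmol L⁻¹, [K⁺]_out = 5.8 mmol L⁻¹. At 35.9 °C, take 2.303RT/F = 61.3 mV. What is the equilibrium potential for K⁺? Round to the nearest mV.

E = (61.3/z) · log₁₀([K⁺]_out/[K⁺]_in) with z = +1.
= (61.3/1) · log₁₀(5.8/120) = 61.30 · log₁₀(0.04833)
= 61.30 · (-1.3158) = -80.66 mV

-81 mV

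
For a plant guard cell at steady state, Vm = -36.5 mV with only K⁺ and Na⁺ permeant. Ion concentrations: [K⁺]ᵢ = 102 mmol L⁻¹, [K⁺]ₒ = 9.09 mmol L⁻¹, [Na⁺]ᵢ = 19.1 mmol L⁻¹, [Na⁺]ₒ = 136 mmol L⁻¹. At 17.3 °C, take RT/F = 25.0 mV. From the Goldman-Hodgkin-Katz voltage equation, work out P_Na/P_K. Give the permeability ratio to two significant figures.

0.11

Let α = P_Na/P_K. GHK: Vm = 25.0·ln[(Kₒ + α·Naₒ)/(Kᵢ + α·Naᵢ)].
e^(Vm/25.0) = e^(-36.5/25.0) = 0.23224
So 0.23224·(Kᵢ + α·Naᵢ) = Kₒ + α·Naₒ → α = (0.23224·102.0 − 9.09) / (136.0 − 0.23224·19.1)
α = (23.69 − 9.09) / (136.0 − 4.436) = 14.6/131.6 = 0.111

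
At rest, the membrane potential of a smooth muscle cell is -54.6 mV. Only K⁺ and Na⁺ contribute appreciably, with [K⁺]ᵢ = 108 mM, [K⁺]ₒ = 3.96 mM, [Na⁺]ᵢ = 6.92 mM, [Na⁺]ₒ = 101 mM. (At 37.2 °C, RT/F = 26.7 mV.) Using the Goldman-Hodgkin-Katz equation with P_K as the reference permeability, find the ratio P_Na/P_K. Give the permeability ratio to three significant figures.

0.100

Let α = P_Na/P_K. GHK: Vm = 26.7·ln[(Kₒ + α·Naₒ)/(Kᵢ + α·Naᵢ)].
e^(Vm/26.7) = e^(-54.6/26.7) = 0.12939
So 0.12939·(Kᵢ + α·Naᵢ) = Kₒ + α·Naₒ → α = (0.12939·108.0 − 3.96) / (101.0 − 0.12939·6.92)
α = (13.97 − 3.96) / (101.0 − 0.8954) = 10.01/100.1 = 0.1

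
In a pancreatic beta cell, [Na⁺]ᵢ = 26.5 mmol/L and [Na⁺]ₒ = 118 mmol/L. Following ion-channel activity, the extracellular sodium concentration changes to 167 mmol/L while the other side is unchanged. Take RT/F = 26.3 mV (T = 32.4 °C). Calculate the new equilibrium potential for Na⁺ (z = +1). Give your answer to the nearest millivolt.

After the shift: [Na⁺]_out = 167, [Na⁺]_in = 26.5 mmol/L.
E_new = (26.3/1)·ln(167/26.5) = 26.30 · (1.8408) = 48.41 mV

48 mV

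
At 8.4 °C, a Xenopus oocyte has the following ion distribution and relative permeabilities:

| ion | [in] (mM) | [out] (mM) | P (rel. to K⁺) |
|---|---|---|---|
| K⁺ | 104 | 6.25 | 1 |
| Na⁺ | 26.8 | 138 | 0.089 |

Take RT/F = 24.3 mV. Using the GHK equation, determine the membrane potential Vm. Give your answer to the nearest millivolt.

Vm = 24.3 · ln[(Σ P·[cation]ₒ + Σ P·[anion]ᵢ) / (Σ P·[cation]ᵢ + Σ P·[anion]ₒ)]
Numerator = 1×6.25 + 0.089×138 = 18.53
Denominator = 1×104 + 0.089×26.8 = 106.4
Vm = 24.3 · ln(0.1742) = 24.3 × (-1.7476) = -42.47 mV

-42 mV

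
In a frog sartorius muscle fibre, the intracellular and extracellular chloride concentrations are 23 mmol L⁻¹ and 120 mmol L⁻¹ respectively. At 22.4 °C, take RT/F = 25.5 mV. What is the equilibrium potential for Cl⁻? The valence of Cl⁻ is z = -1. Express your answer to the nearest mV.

E = (25.5/z) · ln([Cl⁻]_out/[Cl⁻]_in) with z = -1.
For an anion, dividing by z = -1 reverses the sign.
= (25.5/-1) · ln(120/23) = -25.50 · ln(5.217)
= -25.50 · (1.6520) = -42.13 mV

-42 mV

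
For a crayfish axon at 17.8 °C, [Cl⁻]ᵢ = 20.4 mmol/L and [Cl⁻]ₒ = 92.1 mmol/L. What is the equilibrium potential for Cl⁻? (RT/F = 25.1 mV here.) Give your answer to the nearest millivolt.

-38 mV

E = (25.1/z) · ln([Cl⁻]_out/[Cl⁻]_in) with z = -1.
For an anion, dividing by z = -1 reverses the sign.
= (25.1/-1) · ln(92.1/20.4) = -25.10 · ln(4.515)
= -25.10 · (1.5073) = -37.83 mV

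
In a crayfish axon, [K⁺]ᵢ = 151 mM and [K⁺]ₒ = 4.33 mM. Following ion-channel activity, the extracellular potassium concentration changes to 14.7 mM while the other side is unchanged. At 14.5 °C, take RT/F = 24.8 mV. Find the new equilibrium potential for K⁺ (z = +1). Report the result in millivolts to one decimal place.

-57.8 mV

After the shift: [K⁺]_out = 14.7, [K⁺]_in = 151 mM.
E_new = (24.8/1)·ln(14.7/151) = 24.80 · (-2.3294) = -57.77 mV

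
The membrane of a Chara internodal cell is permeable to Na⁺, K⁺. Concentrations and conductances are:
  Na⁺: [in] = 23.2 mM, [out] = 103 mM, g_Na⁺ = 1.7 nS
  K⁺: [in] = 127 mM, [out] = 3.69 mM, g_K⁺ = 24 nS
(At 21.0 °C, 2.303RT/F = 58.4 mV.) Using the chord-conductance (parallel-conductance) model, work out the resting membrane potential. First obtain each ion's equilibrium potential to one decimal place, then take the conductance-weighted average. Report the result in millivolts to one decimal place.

-81.3 mV

E_Na⁺ = (58.4/1)·log₁₀(103/23.2) = 37.8 mV
E_K⁺ = (58.4/1)·log₁₀(3.69/127) = -89.7 mV
Vm = (Σ gᵢEᵢ)/(Σ gᵢ) = (1.7·37.8 + 24·-89.7) / (1.7 + 24)
= -2088.54 / 25.7 = -81.27 mV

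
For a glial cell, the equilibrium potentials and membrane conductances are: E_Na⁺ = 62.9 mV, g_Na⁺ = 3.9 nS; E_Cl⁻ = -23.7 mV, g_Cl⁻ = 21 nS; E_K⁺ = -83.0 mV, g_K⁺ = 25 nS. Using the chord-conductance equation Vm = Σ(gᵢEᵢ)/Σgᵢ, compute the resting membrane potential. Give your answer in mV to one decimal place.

-46.6 mV

Σ gᵢEᵢ = 3.9·(62.9) + 21·(-23.7) + 25·(-83.0) = -2327.39
Σ gᵢ = 3.9 + 21 + 25 = 49.9
Vm = -2327.39 / 49.9 = -46.64 mV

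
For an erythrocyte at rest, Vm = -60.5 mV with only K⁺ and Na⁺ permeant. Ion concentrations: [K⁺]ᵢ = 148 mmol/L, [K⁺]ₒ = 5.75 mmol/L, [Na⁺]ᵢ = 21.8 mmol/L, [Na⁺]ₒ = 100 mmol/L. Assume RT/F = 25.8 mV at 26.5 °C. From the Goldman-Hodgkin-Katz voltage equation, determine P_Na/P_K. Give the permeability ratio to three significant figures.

Let α = P_Na/P_K. GHK: Vm = 25.8·ln[(Kₒ + α·Naₒ)/(Kᵢ + α·Naᵢ)].
e^(Vm/25.8) = e^(-60.5/25.8) = 0.095851
So 0.095851·(Kᵢ + α·Naᵢ) = Kₒ + α·Naₒ → α = (0.095851·148.0 − 5.75) / (100.0 − 0.095851·21.8)
α = (14.19 − 5.75) / (100.0 − 2.09) = 8.436/97.91 = 0.08616

0.0862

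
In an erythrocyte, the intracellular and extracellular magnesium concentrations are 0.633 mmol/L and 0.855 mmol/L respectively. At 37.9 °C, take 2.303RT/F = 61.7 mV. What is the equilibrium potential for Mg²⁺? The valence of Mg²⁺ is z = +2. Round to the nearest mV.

4 mV

E = (61.7/z) · log₁₀([Mg²⁺]_out/[Mg²⁺]_in) with z = +2.
= (61.7/2) · log₁₀(0.855/0.633) = 30.85 · log₁₀(1.351)
= 30.85 · (0.1306) = 4.03 mV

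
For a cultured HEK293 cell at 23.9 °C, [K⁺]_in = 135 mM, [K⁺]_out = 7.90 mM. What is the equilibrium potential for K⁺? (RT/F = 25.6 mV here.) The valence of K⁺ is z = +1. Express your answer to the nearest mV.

-73 mV

E = (25.6/z) · ln([K⁺]_out/[K⁺]_in) with z = +1.
= (25.6/1) · ln(7.90/135) = 25.60 · ln(0.05852)
= 25.60 · (-2.8384) = -72.66 mV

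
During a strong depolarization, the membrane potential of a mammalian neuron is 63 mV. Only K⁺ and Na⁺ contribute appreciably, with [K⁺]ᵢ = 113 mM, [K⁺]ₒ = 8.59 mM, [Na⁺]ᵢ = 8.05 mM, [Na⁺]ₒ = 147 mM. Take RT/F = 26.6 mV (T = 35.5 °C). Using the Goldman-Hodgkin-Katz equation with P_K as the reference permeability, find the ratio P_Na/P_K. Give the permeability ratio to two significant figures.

Let α = P_Na/P_K. GHK: Vm = 26.6·ln[(Kₒ + α·Naₒ)/(Kᵢ + α·Naᵢ)].
e^(Vm/26.6) = e^(63.0/26.6) = 10.681
So 10.681·(Kᵢ + α·Naᵢ) = Kₒ + α·Naₒ → α = (10.681·113.0 − 8.59) / (147.0 − 10.681·8.05)
α = (1207 − 8.59) / (147.0 − 85.98) = 1198/61.02 = 19.64

20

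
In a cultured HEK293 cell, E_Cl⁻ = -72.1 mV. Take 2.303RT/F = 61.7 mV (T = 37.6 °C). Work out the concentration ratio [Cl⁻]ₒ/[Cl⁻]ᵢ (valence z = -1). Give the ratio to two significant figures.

log₁₀([out]/[in]) = E·z/(61.7) = -72.1 × -1 / 61.7 = 1.1686
[out]/[in] = 10^(1.1686) = 14.74

15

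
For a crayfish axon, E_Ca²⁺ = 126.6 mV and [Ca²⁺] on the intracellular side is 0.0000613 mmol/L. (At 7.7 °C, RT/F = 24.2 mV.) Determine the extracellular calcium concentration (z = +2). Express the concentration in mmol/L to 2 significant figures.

Nernst: E = (24.2/2) · ln([out]/[in]), so ln([out]/[in]) = 126.6 × 2 / 24.2 = 10.4628.
[out]/[in] = e^(10.4628) = 3.499e+04.
[out] = 3.499e+04 × 0.0000613 = 2.145 mmol/L.

2.1 mmol/L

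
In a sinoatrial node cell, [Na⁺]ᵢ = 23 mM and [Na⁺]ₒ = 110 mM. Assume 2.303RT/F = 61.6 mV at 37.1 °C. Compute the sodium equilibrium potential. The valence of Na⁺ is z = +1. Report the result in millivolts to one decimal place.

E = (61.6/z) · log₁₀([Na⁺]_out/[Na⁺]_in) with z = +1.
= (61.6/1) · log₁₀(110/23) = 61.60 · log₁₀(4.783)
= 61.60 · (0.6797) = 41.87 mV

41.9 mV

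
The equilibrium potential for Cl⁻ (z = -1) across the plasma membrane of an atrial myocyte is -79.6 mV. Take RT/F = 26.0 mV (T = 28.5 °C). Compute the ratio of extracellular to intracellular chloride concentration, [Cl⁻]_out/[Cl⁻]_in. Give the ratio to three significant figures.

21.4

ln([out]/[in]) = E·z/(26.0) = -79.6 × -1 / 26.0 = 3.0615
[out]/[in] = e^(3.0615) = 21.36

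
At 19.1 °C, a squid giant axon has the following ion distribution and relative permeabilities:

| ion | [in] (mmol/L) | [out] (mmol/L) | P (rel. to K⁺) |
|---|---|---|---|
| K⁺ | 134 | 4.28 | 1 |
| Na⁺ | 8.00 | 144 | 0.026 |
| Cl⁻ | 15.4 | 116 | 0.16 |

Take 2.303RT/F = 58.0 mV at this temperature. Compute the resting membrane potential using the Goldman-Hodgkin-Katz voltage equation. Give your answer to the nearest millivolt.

Vm = 58.0 · log₁₀[(Σ P·[cation]ₒ + Σ P·[anion]ᵢ) / (Σ P·[cation]ᵢ + Σ P·[anion]ₒ)]
Numerator = 1×4.28 + 0.026×144 + 0.16×15.4 = 10.49
Denominator = 1×134 + 0.026×8.00 + 0.16×116 = 152.8
Vm = 58.0 · log₁₀(0.068653) = 58.0 × (-1.1633) = -67.47 mV

-67 mV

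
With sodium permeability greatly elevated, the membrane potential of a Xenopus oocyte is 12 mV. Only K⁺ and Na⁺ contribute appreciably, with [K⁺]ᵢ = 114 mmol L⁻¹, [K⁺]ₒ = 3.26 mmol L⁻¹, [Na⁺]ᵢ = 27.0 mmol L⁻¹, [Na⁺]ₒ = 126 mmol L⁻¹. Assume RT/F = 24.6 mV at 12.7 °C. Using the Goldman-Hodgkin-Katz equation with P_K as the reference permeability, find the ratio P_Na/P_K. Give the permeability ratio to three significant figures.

Let α = P_Na/P_K. GHK: Vm = 24.6·ln[(Kₒ + α·Naₒ)/(Kᵢ + α·Naᵢ)].
e^(Vm/24.6) = e^(12.0/24.6) = 1.6287
So 1.6287·(Kᵢ + α·Naᵢ) = Kₒ + α·Naₒ → α = (1.6287·114.0 − 3.26) / (126.0 − 1.6287·27.0)
α = (185.7 − 3.26) / (126.0 − 43.98) = 182.4/82.02 = 2.224

2.22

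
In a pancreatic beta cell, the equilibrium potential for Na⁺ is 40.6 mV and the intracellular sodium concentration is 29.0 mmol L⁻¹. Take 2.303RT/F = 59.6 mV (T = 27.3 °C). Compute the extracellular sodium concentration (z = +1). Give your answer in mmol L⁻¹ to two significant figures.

140 mmol L⁻¹

Nernst: E = (59.6/1) · log₁₀([out]/[in]), so log₁₀([out]/[in]) = 40.6 × 1 / 59.6 = 0.6812.
[out]/[in] = 10^(0.6812) = 4.8.
[out] = 4.8 × 29.0 = 139.2 mmol L⁻¹.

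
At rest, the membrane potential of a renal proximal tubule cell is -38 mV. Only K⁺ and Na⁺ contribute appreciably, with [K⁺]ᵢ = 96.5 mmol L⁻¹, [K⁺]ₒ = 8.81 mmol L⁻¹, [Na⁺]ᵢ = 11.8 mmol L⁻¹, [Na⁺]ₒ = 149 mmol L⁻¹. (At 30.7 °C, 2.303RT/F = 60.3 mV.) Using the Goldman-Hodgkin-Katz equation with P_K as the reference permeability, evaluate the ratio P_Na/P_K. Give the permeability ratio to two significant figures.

Let α = P_Na/P_K. GHK: Vm = 60.3·log₁₀[(Kₒ + α·Naₒ)/(Kᵢ + α·Naᵢ)].
10^(Vm/60.3) = 10^(-38.0/60.3) = 0.23432
So 0.23432·(Kᵢ + α·Naᵢ) = Kₒ + α·Naₒ → α = (0.23432·96.5 − 8.81) / (149.0 − 0.23432·11.8)
α = (22.61 − 8.81) / (149.0 − 2.765) = 13.8/146.2 = 0.09438

0.094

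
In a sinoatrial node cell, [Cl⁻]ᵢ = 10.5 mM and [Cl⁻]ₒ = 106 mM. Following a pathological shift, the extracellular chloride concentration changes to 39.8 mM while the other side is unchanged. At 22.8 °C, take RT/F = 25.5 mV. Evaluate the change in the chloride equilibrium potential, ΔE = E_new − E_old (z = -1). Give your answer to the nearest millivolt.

25 mV

E_old = (25.5/-1)·ln(106/10.5) = -58.96 mV
E_new = (25.5/-1)·ln(39.8/10.5) = -33.98 mV
ΔE = -33.98 − (-58.96) = 24.98 mV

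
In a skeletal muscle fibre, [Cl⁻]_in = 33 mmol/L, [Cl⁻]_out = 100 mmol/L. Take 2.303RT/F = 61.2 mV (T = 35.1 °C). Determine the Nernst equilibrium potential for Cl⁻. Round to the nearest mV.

E = (61.2/z) · log₁₀([Cl⁻]_out/[Cl⁻]_in) with z = -1.
For an anion, dividing by z = -1 reverses the sign.
= (61.2/-1) · log₁₀(100/33) = -61.20 · log₁₀(3.03)
= -61.20 · (0.4815) = -29.47 mV

-29 mV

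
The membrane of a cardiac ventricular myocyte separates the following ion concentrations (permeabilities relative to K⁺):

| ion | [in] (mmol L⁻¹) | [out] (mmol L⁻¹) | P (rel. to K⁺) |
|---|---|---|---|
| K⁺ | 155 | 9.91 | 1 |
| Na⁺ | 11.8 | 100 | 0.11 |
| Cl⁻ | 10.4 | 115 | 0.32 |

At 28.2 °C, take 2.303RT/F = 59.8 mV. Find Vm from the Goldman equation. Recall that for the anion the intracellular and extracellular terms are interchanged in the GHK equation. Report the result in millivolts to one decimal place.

Vm = 59.8 · log₁₀[(Σ P·[cation]ₒ + Σ P·[anion]ᵢ) / (Σ P·[cation]ᵢ + Σ P·[anion]ₒ)]
Numerator = 1×9.91 + 0.11×100 + 0.32×10.4 = 24.24
Denominator = 1×155 + 0.11×11.8 + 0.32×115 = 193.1
Vm = 59.8 · log₁₀(0.12552) = 59.8 × (-0.9013) = -53.90 mV

-53.9 mV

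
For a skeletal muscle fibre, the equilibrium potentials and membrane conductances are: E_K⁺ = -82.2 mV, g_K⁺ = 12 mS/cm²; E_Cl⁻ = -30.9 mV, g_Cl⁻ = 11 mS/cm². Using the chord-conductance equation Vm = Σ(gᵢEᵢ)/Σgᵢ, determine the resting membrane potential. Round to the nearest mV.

Σ gᵢEᵢ = 12·(-82.2) + 11·(-30.9) = -1326.30
Σ gᵢ = 12 + 11 = 23
Vm = -1326.30 / 23 = -57.67 mV

-58 mV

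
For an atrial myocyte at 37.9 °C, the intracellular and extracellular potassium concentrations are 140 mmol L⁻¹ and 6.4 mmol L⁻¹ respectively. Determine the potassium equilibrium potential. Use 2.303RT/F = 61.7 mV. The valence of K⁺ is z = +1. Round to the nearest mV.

E = (61.7/z) · log₁₀([K⁺]_out/[K⁺]_in) with z = +1.
= (61.7/1) · log₁₀(6.4/140) = 61.70 · log₁₀(0.04571)
= 61.70 · (-1.3399) = -82.67 mV

-83 mV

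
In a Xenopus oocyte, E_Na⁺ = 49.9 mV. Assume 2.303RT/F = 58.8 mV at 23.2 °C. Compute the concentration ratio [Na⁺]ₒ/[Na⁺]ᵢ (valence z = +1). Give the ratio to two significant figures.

7.1

log₁₀([out]/[in]) = E·z/(58.8) = 49.9 × 1 / 58.8 = 0.8486
[out]/[in] = 10^(0.8486) = 7.057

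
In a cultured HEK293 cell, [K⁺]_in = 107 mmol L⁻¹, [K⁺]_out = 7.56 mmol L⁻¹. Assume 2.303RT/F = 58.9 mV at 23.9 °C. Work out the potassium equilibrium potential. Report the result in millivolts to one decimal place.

-67.8 mV

E = (58.9/z) · log₁₀([K⁺]_out/[K⁺]_in) with z = +1.
= (58.9/1) · log₁₀(7.56/107) = 58.90 · log₁₀(0.07065)
= 58.90 · (-1.1509) = -67.79 mV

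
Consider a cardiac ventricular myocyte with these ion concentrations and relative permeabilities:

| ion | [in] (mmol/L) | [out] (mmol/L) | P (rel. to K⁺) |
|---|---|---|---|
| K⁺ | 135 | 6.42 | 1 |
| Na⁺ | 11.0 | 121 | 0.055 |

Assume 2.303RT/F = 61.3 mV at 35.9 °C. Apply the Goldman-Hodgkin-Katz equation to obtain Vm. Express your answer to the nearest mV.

Vm = 61.3 · log₁₀[(Σ P·[cation]ₒ + Σ P·[anion]ᵢ) / (Σ P·[cation]ᵢ + Σ P·[anion]ₒ)]
Numerator = 1×6.42 + 0.055×121 = 13.07
Denominator = 1×135 + 0.055×11.0 = 135.6
Vm = 61.3 · log₁₀(0.09642) = 61.3 × (-1.0158) = -62.27 mV

-62 mV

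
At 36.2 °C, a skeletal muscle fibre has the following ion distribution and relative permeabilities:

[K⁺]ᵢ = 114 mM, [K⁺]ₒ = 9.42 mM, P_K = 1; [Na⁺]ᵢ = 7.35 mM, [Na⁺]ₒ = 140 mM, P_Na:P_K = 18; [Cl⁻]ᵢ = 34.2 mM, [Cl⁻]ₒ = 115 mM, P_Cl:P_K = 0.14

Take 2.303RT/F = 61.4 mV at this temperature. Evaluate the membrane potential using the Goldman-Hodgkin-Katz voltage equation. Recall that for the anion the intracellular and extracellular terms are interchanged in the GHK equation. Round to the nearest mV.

Vm = 61.4 · log₁₀[(Σ P·[cation]ₒ + Σ P·[anion]ᵢ) / (Σ P·[cation]ᵢ + Σ P·[anion]ₒ)]
Numerator = 1×9.42 + 18×140 + 0.14×34.2 = 2534
Denominator = 1×114 + 18×7.35 + 0.14×115 = 262.4
Vm = 61.4 · log₁₀(9.6578) = 61.4 × (0.9849) = 60.47 mV

60 mV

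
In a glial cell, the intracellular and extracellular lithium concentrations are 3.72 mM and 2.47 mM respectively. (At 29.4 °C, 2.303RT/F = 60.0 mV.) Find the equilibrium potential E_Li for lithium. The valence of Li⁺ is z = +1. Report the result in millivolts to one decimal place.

-10.7 mV

E = (60.0/z) · log₁₀([Li⁺]_out/[Li⁺]_in) with z = +1.
= (60.0/1) · log₁₀(2.47/3.72) = 60.00 · log₁₀(0.664)
= 60.00 · (-0.1778) = -10.67 mV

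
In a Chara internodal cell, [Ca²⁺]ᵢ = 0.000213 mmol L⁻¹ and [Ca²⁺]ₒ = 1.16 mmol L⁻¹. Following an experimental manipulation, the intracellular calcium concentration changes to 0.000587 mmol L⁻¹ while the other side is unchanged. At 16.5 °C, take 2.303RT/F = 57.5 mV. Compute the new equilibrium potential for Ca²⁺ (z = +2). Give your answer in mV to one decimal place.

94.8 mV

After the shift: [Ca²⁺]_out = 1.16, [Ca²⁺]_in = 0.000587 mmol L⁻¹.
E_new = (57.5/2)·log₁₀(1.16/0.000587) = 28.75 · (3.2958) = 94.75 mV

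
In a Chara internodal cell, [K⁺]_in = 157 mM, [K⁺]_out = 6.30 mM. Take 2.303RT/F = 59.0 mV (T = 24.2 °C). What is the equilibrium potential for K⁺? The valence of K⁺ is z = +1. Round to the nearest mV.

-82 mV

E = (59.0/z) · log₁₀([K⁺]_out/[K⁺]_in) with z = +1.
= (59.0/1) · log₁₀(6.30/157) = 59.00 · log₁₀(0.04013)
= 59.00 · (-1.3966) = -82.40 mV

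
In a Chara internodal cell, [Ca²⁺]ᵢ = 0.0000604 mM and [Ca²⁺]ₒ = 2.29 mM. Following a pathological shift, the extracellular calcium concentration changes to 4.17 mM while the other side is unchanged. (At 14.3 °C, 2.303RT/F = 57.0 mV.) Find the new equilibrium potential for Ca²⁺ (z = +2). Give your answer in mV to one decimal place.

After the shift: [Ca²⁺]_out = 4.17, [Ca²⁺]_in = 0.0000604 mM.
E_new = (57.0/2)·log₁₀(4.17/0.0000604) = 28.50 · (4.8391) = 137.91 mV

137.9 mV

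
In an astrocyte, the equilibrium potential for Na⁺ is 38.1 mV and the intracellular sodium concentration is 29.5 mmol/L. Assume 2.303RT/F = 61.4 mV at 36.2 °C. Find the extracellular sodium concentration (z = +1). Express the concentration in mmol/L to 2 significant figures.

120 mmol/L

Nernst: E = (61.4/1) · log₁₀([out]/[in]), so log₁₀([out]/[in]) = 38.1 × 1 / 61.4 = 0.6205.
[out]/[in] = 10^(0.6205) = 4.174.
[out] = 4.174 × 29.5 = 123.1 mmol/L.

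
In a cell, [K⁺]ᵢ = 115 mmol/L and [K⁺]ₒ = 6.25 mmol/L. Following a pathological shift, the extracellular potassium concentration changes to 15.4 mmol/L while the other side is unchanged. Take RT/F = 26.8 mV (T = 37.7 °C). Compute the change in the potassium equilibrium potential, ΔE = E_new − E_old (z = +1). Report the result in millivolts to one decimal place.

E_old = (26.8/1)·ln(6.25/115) = -78.05 mV
E_new = (26.8/1)·ln(15.4/115) = -53.88 mV
ΔE = -53.88 − (-78.05) = 24.17 mV

24.2 mV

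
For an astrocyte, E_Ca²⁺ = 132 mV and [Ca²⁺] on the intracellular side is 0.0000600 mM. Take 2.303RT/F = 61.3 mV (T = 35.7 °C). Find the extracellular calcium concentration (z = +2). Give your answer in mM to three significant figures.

Nernst: E = (61.3/2) · log₁₀([out]/[in]), so log₁₀([out]/[in]) = 132.0 × 2 / 61.3 = 4.3067.
[out]/[in] = 10^(4.3067) = 2.026e+04.
[out] = 2.026e+04 × 0.0000600 = 1.216 mM.

1.22 mM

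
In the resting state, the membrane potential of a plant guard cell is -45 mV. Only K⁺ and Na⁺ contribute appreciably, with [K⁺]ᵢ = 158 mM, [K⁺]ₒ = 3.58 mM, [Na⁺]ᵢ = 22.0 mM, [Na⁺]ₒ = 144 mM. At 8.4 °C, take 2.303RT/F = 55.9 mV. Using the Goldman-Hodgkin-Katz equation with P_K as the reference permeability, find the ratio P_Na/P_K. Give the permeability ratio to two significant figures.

Let α = P_Na/P_K. GHK: Vm = 55.9·log₁₀[(Kₒ + α·Naₒ)/(Kᵢ + α·Naᵢ)].
10^(Vm/55.9) = 10^(-45.0/55.9) = 0.15667
So 0.15667·(Kᵢ + α·Naᵢ) = Kₒ + α·Naₒ → α = (0.15667·158.0 − 3.58) / (144.0 − 0.15667·22.0)
α = (24.75 − 3.58) / (144.0 − 3.447) = 21.17/140.6 = 0.1506

0.15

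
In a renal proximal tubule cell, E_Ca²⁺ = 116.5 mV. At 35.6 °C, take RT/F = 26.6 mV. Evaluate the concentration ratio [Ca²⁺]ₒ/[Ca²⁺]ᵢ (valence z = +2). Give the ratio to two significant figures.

ln([out]/[in]) = E·z/(26.6) = 116.5 × 2 / 26.6 = 8.7594
[out]/[in] = e^(8.7594) = 6370

6400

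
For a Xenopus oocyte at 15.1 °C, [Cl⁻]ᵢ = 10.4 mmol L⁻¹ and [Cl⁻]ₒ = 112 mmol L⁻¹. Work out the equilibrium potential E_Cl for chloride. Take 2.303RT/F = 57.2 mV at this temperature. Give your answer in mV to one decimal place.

E = (57.2/z) · log₁₀([Cl⁻]_out/[Cl⁻]_in) with z = -1.
For an anion, dividing by z = -1 reverses the sign.
= (57.2/-1) · log₁₀(112/10.4) = -57.20 · log₁₀(10.77)
= -57.20 · (1.0322) = -59.04 mV

-59.0 mV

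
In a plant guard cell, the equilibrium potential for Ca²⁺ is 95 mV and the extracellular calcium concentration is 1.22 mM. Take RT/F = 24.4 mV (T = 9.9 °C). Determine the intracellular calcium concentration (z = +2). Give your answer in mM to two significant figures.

0.00051 mM

Nernst: E = (24.4/2) · ln([out]/[in]), so ln([out]/[in]) = 95.0 × 2 / 24.4 = 7.7869.
[out]/[in] = e^(7.7869) = 2409.
[in] = 1.22 / 2409 = 0.0005065 mM.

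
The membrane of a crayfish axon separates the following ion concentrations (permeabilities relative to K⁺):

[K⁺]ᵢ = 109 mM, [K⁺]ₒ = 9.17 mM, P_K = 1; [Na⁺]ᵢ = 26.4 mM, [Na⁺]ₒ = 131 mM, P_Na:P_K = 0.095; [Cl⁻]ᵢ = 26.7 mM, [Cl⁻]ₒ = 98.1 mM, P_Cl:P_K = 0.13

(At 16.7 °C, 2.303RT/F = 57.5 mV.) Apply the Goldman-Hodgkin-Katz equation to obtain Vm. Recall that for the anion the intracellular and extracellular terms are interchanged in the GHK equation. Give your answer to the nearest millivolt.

-40 mV

Vm = 57.5 · log₁₀[(Σ P·[cation]ₒ + Σ P·[anion]ᵢ) / (Σ P·[cation]ᵢ + Σ P·[anion]ₒ)]
Numerator = 1×9.17 + 0.095×131 + 0.13×26.7 = 25.09
Denominator = 1×109 + 0.095×26.4 + 0.13×98.1 = 124.3
Vm = 57.5 · log₁₀(0.20188) = 57.5 × (-0.6949) = -39.96 mV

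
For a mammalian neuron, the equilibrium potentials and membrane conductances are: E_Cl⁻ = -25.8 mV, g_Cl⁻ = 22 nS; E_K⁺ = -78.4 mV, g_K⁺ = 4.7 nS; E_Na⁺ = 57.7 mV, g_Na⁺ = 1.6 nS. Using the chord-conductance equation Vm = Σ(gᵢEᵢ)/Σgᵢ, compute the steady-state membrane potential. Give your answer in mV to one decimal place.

-29.8 mV

Σ gᵢEᵢ = 22·(-25.8) + 4.7·(-78.4) + 1.6·(57.7) = -843.76
Σ gᵢ = 22 + 4.7 + 1.6 = 28.3
Vm = -843.76 / 28.3 = -29.81 mV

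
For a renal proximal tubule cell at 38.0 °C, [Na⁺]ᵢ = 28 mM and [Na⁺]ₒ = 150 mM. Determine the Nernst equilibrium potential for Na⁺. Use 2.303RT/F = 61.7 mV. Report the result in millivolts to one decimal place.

45.0 mV

E = (61.7/z) · log₁₀([Na⁺]_out/[Na⁺]_in) with z = +1.
= (61.7/1) · log₁₀(150/28) = 61.70 · log₁₀(5.357)
= 61.70 · (0.7289) = 44.98 mV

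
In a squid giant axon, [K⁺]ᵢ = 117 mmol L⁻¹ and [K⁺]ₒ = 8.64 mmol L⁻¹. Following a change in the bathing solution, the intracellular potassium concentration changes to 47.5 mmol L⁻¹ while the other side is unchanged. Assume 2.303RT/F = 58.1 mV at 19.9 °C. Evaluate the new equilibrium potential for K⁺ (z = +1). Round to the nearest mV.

After the shift: [K⁺]_out = 8.64, [K⁺]_in = 47.5 mmol L⁻¹.
E_new = (58.1/1)·log₁₀(8.64/47.5) = 58.10 · (-0.7402) = -43.00 mV

-43 mV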